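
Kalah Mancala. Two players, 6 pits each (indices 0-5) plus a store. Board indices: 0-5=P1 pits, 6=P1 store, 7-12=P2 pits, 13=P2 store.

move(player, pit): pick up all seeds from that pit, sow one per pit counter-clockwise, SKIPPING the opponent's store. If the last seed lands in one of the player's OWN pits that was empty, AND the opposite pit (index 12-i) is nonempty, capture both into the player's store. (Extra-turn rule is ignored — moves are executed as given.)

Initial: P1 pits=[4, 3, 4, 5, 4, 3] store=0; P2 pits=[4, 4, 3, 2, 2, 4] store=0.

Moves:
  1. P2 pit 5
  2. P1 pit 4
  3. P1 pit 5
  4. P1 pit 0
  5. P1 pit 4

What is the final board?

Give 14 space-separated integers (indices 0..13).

Answer: 0 5 6 6 0 1 9 0 6 4 2 2 0 1

Derivation:
Move 1: P2 pit5 -> P1=[5,4,5,5,4,3](0) P2=[4,4,3,2,2,0](1)
Move 2: P1 pit4 -> P1=[5,4,5,5,0,4](1) P2=[5,5,3,2,2,0](1)
Move 3: P1 pit5 -> P1=[5,4,5,5,0,0](2) P2=[6,6,4,2,2,0](1)
Move 4: P1 pit0 -> P1=[0,5,6,6,1,0](9) P2=[0,6,4,2,2,0](1)
Move 5: P1 pit4 -> P1=[0,5,6,6,0,1](9) P2=[0,6,4,2,2,0](1)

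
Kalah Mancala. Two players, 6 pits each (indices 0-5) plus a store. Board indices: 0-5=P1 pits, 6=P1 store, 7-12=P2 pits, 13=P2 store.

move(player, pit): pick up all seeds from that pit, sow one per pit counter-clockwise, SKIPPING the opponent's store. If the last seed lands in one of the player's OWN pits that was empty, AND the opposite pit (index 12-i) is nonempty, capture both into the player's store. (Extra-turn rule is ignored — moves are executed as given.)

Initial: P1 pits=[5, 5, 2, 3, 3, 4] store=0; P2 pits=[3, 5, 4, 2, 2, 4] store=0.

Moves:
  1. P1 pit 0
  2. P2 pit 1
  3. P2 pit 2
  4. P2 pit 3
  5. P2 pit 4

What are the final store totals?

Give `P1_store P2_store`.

Answer: 0 4

Derivation:
Move 1: P1 pit0 -> P1=[0,6,3,4,4,5](0) P2=[3,5,4,2,2,4](0)
Move 2: P2 pit1 -> P1=[0,6,3,4,4,5](0) P2=[3,0,5,3,3,5](1)
Move 3: P2 pit2 -> P1=[1,6,3,4,4,5](0) P2=[3,0,0,4,4,6](2)
Move 4: P2 pit3 -> P1=[2,6,3,4,4,5](0) P2=[3,0,0,0,5,7](3)
Move 5: P2 pit4 -> P1=[3,7,4,4,4,5](0) P2=[3,0,0,0,0,8](4)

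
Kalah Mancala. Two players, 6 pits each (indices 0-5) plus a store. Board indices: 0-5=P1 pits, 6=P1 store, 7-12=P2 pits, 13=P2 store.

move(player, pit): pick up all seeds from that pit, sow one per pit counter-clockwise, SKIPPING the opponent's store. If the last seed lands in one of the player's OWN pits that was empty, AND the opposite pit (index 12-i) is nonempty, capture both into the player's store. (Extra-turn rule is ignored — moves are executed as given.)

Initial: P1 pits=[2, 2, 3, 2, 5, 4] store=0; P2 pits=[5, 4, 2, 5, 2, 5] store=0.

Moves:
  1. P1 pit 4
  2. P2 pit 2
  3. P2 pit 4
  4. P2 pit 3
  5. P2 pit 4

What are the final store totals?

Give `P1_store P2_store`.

Answer: 1 2

Derivation:
Move 1: P1 pit4 -> P1=[2,2,3,2,0,5](1) P2=[6,5,3,5,2,5](0)
Move 2: P2 pit2 -> P1=[2,2,3,2,0,5](1) P2=[6,5,0,6,3,6](0)
Move 3: P2 pit4 -> P1=[3,2,3,2,0,5](1) P2=[6,5,0,6,0,7](1)
Move 4: P2 pit3 -> P1=[4,3,4,2,0,5](1) P2=[6,5,0,0,1,8](2)
Move 5: P2 pit4 -> P1=[4,3,4,2,0,5](1) P2=[6,5,0,0,0,9](2)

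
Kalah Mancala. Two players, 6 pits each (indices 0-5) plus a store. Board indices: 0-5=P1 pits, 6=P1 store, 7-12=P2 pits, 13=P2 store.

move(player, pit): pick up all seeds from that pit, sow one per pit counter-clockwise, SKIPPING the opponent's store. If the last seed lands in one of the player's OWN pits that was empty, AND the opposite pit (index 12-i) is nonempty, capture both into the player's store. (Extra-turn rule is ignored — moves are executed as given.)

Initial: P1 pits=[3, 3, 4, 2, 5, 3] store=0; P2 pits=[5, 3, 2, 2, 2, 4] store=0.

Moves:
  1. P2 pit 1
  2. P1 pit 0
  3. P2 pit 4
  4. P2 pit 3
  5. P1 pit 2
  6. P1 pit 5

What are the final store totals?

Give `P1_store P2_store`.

Answer: 2 2

Derivation:
Move 1: P2 pit1 -> P1=[3,3,4,2,5,3](0) P2=[5,0,3,3,3,4](0)
Move 2: P1 pit0 -> P1=[0,4,5,3,5,3](0) P2=[5,0,3,3,3,4](0)
Move 3: P2 pit4 -> P1=[1,4,5,3,5,3](0) P2=[5,0,3,3,0,5](1)
Move 4: P2 pit3 -> P1=[1,4,5,3,5,3](0) P2=[5,0,3,0,1,6](2)
Move 5: P1 pit2 -> P1=[1,4,0,4,6,4](1) P2=[6,0,3,0,1,6](2)
Move 6: P1 pit5 -> P1=[1,4,0,4,6,0](2) P2=[7,1,4,0,1,6](2)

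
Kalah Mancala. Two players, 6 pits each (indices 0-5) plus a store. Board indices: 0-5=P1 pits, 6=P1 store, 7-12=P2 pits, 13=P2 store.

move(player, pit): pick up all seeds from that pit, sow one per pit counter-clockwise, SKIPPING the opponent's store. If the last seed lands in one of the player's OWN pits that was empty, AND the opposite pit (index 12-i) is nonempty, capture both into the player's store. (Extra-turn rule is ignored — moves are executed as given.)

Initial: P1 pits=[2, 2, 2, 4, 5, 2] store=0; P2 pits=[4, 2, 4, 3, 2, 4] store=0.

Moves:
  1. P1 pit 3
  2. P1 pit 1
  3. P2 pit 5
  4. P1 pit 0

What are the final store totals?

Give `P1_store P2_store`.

Move 1: P1 pit3 -> P1=[2,2,2,0,6,3](1) P2=[5,2,4,3,2,4](0)
Move 2: P1 pit1 -> P1=[2,0,3,0,6,3](6) P2=[5,2,0,3,2,4](0)
Move 3: P2 pit5 -> P1=[3,1,4,0,6,3](6) P2=[5,2,0,3,2,0](1)
Move 4: P1 pit0 -> P1=[0,2,5,1,6,3](6) P2=[5,2,0,3,2,0](1)

Answer: 6 1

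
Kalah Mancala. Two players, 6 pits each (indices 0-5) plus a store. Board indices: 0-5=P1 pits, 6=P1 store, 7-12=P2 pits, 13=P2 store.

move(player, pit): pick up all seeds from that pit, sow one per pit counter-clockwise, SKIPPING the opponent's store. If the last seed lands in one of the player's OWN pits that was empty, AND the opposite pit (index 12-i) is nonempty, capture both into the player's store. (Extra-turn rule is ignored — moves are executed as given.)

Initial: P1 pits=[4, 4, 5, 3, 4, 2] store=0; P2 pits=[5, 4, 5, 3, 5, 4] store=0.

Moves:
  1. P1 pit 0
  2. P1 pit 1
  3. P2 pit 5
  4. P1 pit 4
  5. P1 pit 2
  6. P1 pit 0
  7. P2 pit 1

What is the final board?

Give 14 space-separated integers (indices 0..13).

Answer: 1 2 0 6 1 5 3 7 0 8 6 6 1 2

Derivation:
Move 1: P1 pit0 -> P1=[0,5,6,4,5,2](0) P2=[5,4,5,3,5,4](0)
Move 2: P1 pit1 -> P1=[0,0,7,5,6,3](1) P2=[5,4,5,3,5,4](0)
Move 3: P2 pit5 -> P1=[1,1,8,5,6,3](1) P2=[5,4,5,3,5,0](1)
Move 4: P1 pit4 -> P1=[1,1,8,5,0,4](2) P2=[6,5,6,4,5,0](1)
Move 5: P1 pit2 -> P1=[1,1,0,6,1,5](3) P2=[7,6,7,5,5,0](1)
Move 6: P1 pit0 -> P1=[0,2,0,6,1,5](3) P2=[7,6,7,5,5,0](1)
Move 7: P2 pit1 -> P1=[1,2,0,6,1,5](3) P2=[7,0,8,6,6,1](2)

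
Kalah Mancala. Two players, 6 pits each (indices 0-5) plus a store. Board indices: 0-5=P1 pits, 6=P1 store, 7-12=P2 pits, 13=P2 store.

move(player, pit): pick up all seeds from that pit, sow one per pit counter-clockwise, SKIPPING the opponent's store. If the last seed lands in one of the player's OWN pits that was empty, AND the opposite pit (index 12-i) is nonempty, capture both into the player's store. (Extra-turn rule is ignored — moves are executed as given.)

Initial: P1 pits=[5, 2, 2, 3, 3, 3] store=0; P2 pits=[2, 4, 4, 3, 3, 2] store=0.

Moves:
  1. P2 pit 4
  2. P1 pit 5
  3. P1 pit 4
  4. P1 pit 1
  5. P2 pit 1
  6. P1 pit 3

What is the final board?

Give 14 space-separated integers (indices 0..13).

Move 1: P2 pit4 -> P1=[6,2,2,3,3,3](0) P2=[2,4,4,3,0,3](1)
Move 2: P1 pit5 -> P1=[6,2,2,3,3,0](1) P2=[3,5,4,3,0,3](1)
Move 3: P1 pit4 -> P1=[6,2,2,3,0,1](2) P2=[4,5,4,3,0,3](1)
Move 4: P1 pit1 -> P1=[6,0,3,4,0,1](2) P2=[4,5,4,3,0,3](1)
Move 5: P2 pit1 -> P1=[6,0,3,4,0,1](2) P2=[4,0,5,4,1,4](2)
Move 6: P1 pit3 -> P1=[6,0,3,0,1,2](3) P2=[5,0,5,4,1,4](2)

Answer: 6 0 3 0 1 2 3 5 0 5 4 1 4 2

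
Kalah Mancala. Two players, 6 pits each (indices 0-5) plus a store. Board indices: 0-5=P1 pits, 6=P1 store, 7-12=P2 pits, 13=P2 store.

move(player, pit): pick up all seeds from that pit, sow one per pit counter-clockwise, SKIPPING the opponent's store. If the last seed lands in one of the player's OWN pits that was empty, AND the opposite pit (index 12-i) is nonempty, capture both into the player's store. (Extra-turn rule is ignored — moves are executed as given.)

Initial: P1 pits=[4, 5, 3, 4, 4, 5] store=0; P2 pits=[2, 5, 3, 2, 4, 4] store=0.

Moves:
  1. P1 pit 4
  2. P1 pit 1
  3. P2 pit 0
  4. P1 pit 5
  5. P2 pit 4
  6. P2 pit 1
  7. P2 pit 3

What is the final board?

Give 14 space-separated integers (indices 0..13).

Move 1: P1 pit4 -> P1=[4,5,3,4,0,6](1) P2=[3,6,3,2,4,4](0)
Move 2: P1 pit1 -> P1=[4,0,4,5,1,7](2) P2=[3,6,3,2,4,4](0)
Move 3: P2 pit0 -> P1=[4,0,4,5,1,7](2) P2=[0,7,4,3,4,4](0)
Move 4: P1 pit5 -> P1=[4,0,4,5,1,0](3) P2=[1,8,5,4,5,5](0)
Move 5: P2 pit4 -> P1=[5,1,5,5,1,0](3) P2=[1,8,5,4,0,6](1)
Move 6: P2 pit1 -> P1=[6,2,6,5,1,0](3) P2=[1,0,6,5,1,7](2)
Move 7: P2 pit3 -> P1=[7,3,6,5,1,0](3) P2=[1,0,6,0,2,8](3)

Answer: 7 3 6 5 1 0 3 1 0 6 0 2 8 3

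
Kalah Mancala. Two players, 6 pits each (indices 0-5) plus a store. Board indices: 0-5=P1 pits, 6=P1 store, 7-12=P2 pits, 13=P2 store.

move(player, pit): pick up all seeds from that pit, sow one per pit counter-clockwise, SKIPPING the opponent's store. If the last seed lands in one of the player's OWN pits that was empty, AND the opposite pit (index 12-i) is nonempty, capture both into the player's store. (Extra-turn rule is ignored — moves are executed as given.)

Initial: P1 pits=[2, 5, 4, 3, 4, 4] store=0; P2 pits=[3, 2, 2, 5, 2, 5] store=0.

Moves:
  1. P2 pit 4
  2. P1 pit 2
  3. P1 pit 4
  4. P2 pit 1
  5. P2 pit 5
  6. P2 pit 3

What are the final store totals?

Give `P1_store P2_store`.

Move 1: P2 pit4 -> P1=[2,5,4,3,4,4](0) P2=[3,2,2,5,0,6](1)
Move 2: P1 pit2 -> P1=[2,5,0,4,5,5](1) P2=[3,2,2,5,0,6](1)
Move 3: P1 pit4 -> P1=[2,5,0,4,0,6](2) P2=[4,3,3,5,0,6](1)
Move 4: P2 pit1 -> P1=[2,0,0,4,0,6](2) P2=[4,0,4,6,0,6](7)
Move 5: P2 pit5 -> P1=[3,1,1,5,1,6](2) P2=[4,0,4,6,0,0](8)
Move 6: P2 pit3 -> P1=[4,2,2,5,1,6](2) P2=[4,0,4,0,1,1](9)

Answer: 2 9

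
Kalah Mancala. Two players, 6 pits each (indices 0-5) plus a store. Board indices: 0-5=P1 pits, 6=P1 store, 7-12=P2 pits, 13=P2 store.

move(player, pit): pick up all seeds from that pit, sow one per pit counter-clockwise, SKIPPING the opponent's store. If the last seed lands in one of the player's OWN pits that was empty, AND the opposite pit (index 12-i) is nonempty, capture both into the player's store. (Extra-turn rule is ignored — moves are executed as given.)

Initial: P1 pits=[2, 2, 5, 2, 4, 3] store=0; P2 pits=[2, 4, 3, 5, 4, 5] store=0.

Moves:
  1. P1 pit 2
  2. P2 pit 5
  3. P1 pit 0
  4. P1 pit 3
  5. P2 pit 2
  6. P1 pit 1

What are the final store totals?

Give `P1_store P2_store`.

Answer: 2 1

Derivation:
Move 1: P1 pit2 -> P1=[2,2,0,3,5,4](1) P2=[3,4,3,5,4,5](0)
Move 2: P2 pit5 -> P1=[3,3,1,4,5,4](1) P2=[3,4,3,5,4,0](1)
Move 3: P1 pit0 -> P1=[0,4,2,5,5,4](1) P2=[3,4,3,5,4,0](1)
Move 4: P1 pit3 -> P1=[0,4,2,0,6,5](2) P2=[4,5,3,5,4,0](1)
Move 5: P2 pit2 -> P1=[0,4,2,0,6,5](2) P2=[4,5,0,6,5,1](1)
Move 6: P1 pit1 -> P1=[0,0,3,1,7,6](2) P2=[4,5,0,6,5,1](1)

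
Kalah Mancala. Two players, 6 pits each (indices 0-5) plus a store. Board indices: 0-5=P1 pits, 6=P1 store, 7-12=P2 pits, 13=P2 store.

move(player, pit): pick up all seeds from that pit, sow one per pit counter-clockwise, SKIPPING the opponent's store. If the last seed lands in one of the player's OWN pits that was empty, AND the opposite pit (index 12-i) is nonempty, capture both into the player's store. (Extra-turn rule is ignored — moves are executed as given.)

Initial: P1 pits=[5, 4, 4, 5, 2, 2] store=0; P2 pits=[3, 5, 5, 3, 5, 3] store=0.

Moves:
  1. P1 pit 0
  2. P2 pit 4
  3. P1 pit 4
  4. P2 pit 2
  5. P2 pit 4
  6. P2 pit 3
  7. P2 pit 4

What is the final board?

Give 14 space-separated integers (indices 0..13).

Move 1: P1 pit0 -> P1=[0,5,5,6,3,3](0) P2=[3,5,5,3,5,3](0)
Move 2: P2 pit4 -> P1=[1,6,6,6,3,3](0) P2=[3,5,5,3,0,4](1)
Move 3: P1 pit4 -> P1=[1,6,6,6,0,4](1) P2=[4,5,5,3,0,4](1)
Move 4: P2 pit2 -> P1=[2,6,6,6,0,4](1) P2=[4,5,0,4,1,5](2)
Move 5: P2 pit4 -> P1=[2,6,6,6,0,4](1) P2=[4,5,0,4,0,6](2)
Move 6: P2 pit3 -> P1=[3,6,6,6,0,4](1) P2=[4,5,0,0,1,7](3)
Move 7: P2 pit4 -> P1=[3,6,6,6,0,4](1) P2=[4,5,0,0,0,8](3)

Answer: 3 6 6 6 0 4 1 4 5 0 0 0 8 3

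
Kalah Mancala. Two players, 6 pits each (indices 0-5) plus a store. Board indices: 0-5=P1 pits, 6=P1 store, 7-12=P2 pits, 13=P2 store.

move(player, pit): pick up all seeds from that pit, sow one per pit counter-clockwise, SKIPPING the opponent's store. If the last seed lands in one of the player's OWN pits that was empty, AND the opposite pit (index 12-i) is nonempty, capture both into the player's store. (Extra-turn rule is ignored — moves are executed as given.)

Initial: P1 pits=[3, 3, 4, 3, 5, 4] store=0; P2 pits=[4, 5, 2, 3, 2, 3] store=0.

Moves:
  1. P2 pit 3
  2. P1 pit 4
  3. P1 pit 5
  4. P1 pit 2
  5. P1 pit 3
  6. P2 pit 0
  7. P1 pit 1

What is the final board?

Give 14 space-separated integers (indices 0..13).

Answer: 4 0 1 1 3 2 4 0 8 5 2 4 5 2

Derivation:
Move 1: P2 pit3 -> P1=[3,3,4,3,5,4](0) P2=[4,5,2,0,3,4](1)
Move 2: P1 pit4 -> P1=[3,3,4,3,0,5](1) P2=[5,6,3,0,3,4](1)
Move 3: P1 pit5 -> P1=[3,3,4,3,0,0](2) P2=[6,7,4,1,3,4](1)
Move 4: P1 pit2 -> P1=[3,3,0,4,1,1](3) P2=[6,7,4,1,3,4](1)
Move 5: P1 pit3 -> P1=[3,3,0,0,2,2](4) P2=[7,7,4,1,3,4](1)
Move 6: P2 pit0 -> P1=[4,3,0,0,2,2](4) P2=[0,8,5,2,4,5](2)
Move 7: P1 pit1 -> P1=[4,0,1,1,3,2](4) P2=[0,8,5,2,4,5](2)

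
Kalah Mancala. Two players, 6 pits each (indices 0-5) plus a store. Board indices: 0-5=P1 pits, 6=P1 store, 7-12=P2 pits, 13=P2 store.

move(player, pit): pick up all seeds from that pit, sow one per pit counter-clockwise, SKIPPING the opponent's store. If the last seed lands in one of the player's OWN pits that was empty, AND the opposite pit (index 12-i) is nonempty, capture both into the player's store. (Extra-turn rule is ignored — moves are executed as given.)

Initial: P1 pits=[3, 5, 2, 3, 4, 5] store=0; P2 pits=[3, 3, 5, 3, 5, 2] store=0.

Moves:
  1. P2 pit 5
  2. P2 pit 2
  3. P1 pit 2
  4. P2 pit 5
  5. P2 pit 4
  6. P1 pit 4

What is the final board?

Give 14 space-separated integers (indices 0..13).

Move 1: P2 pit5 -> P1=[4,5,2,3,4,5](0) P2=[3,3,5,3,5,0](1)
Move 2: P2 pit2 -> P1=[5,5,2,3,4,5](0) P2=[3,3,0,4,6,1](2)
Move 3: P1 pit2 -> P1=[5,5,0,4,5,5](0) P2=[3,3,0,4,6,1](2)
Move 4: P2 pit5 -> P1=[5,5,0,4,5,5](0) P2=[3,3,0,4,6,0](3)
Move 5: P2 pit4 -> P1=[6,6,1,5,5,5](0) P2=[3,3,0,4,0,1](4)
Move 6: P1 pit4 -> P1=[6,6,1,5,0,6](1) P2=[4,4,1,4,0,1](4)

Answer: 6 6 1 5 0 6 1 4 4 1 4 0 1 4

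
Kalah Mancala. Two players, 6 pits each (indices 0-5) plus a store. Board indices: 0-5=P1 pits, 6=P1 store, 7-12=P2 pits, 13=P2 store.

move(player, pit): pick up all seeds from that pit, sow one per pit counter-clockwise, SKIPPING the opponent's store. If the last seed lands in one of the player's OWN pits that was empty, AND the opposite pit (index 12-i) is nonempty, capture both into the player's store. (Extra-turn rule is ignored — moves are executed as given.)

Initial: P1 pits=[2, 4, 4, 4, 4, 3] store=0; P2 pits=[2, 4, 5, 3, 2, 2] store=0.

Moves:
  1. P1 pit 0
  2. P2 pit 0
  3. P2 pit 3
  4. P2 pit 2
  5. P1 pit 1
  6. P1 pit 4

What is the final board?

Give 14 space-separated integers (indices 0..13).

Move 1: P1 pit0 -> P1=[0,5,5,4,4,3](0) P2=[2,4,5,3,2,2](0)
Move 2: P2 pit0 -> P1=[0,5,5,4,4,3](0) P2=[0,5,6,3,2,2](0)
Move 3: P2 pit3 -> P1=[0,5,5,4,4,3](0) P2=[0,5,6,0,3,3](1)
Move 4: P2 pit2 -> P1=[1,6,5,4,4,3](0) P2=[0,5,0,1,4,4](2)
Move 5: P1 pit1 -> P1=[1,0,6,5,5,4](1) P2=[1,5,0,1,4,4](2)
Move 6: P1 pit4 -> P1=[1,0,6,5,0,5](2) P2=[2,6,1,1,4,4](2)

Answer: 1 0 6 5 0 5 2 2 6 1 1 4 4 2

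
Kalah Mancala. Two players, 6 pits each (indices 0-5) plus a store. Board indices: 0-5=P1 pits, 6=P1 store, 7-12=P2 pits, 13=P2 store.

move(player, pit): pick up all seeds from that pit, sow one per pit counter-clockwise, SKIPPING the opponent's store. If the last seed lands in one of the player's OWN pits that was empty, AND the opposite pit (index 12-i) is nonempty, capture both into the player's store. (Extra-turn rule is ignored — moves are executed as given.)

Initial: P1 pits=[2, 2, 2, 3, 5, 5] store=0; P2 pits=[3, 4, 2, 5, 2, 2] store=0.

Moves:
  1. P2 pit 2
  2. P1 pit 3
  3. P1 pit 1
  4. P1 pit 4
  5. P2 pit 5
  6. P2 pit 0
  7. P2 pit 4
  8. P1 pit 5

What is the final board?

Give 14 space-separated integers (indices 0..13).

Move 1: P2 pit2 -> P1=[2,2,2,3,5,5](0) P2=[3,4,0,6,3,2](0)
Move 2: P1 pit3 -> P1=[2,2,2,0,6,6](1) P2=[3,4,0,6,3,2](0)
Move 3: P1 pit1 -> P1=[2,0,3,1,6,6](1) P2=[3,4,0,6,3,2](0)
Move 4: P1 pit4 -> P1=[2,0,3,1,0,7](2) P2=[4,5,1,7,3,2](0)
Move 5: P2 pit5 -> P1=[3,0,3,1,0,7](2) P2=[4,5,1,7,3,0](1)
Move 6: P2 pit0 -> P1=[3,0,3,1,0,7](2) P2=[0,6,2,8,4,0](1)
Move 7: P2 pit4 -> P1=[4,1,3,1,0,7](2) P2=[0,6,2,8,0,1](2)
Move 8: P1 pit5 -> P1=[4,1,3,1,0,0](3) P2=[1,7,3,9,1,2](2)

Answer: 4 1 3 1 0 0 3 1 7 3 9 1 2 2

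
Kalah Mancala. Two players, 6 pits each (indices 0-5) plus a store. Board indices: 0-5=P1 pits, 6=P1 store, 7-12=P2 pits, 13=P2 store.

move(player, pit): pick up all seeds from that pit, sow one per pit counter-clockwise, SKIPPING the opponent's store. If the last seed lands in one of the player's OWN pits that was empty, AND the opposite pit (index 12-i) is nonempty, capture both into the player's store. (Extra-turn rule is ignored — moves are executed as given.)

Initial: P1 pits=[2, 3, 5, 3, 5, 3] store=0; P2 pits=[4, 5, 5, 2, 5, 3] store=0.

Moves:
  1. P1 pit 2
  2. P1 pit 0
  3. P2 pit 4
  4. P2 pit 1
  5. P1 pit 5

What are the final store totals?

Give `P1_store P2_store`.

Answer: 5 2

Derivation:
Move 1: P1 pit2 -> P1=[2,3,0,4,6,4](1) P2=[5,5,5,2,5,3](0)
Move 2: P1 pit0 -> P1=[0,4,0,4,6,4](4) P2=[5,5,5,0,5,3](0)
Move 3: P2 pit4 -> P1=[1,5,1,4,6,4](4) P2=[5,5,5,0,0,4](1)
Move 4: P2 pit1 -> P1=[1,5,1,4,6,4](4) P2=[5,0,6,1,1,5](2)
Move 5: P1 pit5 -> P1=[1,5,1,4,6,0](5) P2=[6,1,7,1,1,5](2)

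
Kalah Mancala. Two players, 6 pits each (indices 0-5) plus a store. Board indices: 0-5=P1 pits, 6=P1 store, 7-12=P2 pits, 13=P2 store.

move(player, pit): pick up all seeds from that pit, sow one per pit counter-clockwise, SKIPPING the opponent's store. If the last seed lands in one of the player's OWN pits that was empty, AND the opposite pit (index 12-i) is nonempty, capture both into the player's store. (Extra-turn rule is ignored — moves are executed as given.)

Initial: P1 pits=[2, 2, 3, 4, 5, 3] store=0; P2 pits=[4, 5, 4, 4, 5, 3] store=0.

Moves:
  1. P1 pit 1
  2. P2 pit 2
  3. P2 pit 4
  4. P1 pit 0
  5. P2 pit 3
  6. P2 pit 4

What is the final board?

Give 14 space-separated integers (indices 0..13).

Answer: 1 3 6 7 5 3 0 4 5 0 0 0 7 3

Derivation:
Move 1: P1 pit1 -> P1=[2,0,4,5,5,3](0) P2=[4,5,4,4,5,3](0)
Move 2: P2 pit2 -> P1=[2,0,4,5,5,3](0) P2=[4,5,0,5,6,4](1)
Move 3: P2 pit4 -> P1=[3,1,5,6,5,3](0) P2=[4,5,0,5,0,5](2)
Move 4: P1 pit0 -> P1=[0,2,6,7,5,3](0) P2=[4,5,0,5,0,5](2)
Move 5: P2 pit3 -> P1=[1,3,6,7,5,3](0) P2=[4,5,0,0,1,6](3)
Move 6: P2 pit4 -> P1=[1,3,6,7,5,3](0) P2=[4,5,0,0,0,7](3)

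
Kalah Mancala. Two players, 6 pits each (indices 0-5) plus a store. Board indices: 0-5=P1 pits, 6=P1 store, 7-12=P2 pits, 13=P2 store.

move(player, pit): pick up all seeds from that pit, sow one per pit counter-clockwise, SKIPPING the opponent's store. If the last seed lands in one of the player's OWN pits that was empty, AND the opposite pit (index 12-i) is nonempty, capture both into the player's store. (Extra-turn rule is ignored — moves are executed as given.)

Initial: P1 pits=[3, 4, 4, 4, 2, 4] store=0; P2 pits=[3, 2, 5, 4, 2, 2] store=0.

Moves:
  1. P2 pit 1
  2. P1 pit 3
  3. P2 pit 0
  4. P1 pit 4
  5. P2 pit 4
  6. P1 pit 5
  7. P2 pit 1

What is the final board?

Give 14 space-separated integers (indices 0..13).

Answer: 4 4 4 0 0 0 3 2 0 9 8 1 3 1

Derivation:
Move 1: P2 pit1 -> P1=[3,4,4,4,2,4](0) P2=[3,0,6,5,2,2](0)
Move 2: P1 pit3 -> P1=[3,4,4,0,3,5](1) P2=[4,0,6,5,2,2](0)
Move 3: P2 pit0 -> P1=[3,4,4,0,3,5](1) P2=[0,1,7,6,3,2](0)
Move 4: P1 pit4 -> P1=[3,4,4,0,0,6](2) P2=[1,1,7,6,3,2](0)
Move 5: P2 pit4 -> P1=[4,4,4,0,0,6](2) P2=[1,1,7,6,0,3](1)
Move 6: P1 pit5 -> P1=[4,4,4,0,0,0](3) P2=[2,2,8,7,1,3](1)
Move 7: P2 pit1 -> P1=[4,4,4,0,0,0](3) P2=[2,0,9,8,1,3](1)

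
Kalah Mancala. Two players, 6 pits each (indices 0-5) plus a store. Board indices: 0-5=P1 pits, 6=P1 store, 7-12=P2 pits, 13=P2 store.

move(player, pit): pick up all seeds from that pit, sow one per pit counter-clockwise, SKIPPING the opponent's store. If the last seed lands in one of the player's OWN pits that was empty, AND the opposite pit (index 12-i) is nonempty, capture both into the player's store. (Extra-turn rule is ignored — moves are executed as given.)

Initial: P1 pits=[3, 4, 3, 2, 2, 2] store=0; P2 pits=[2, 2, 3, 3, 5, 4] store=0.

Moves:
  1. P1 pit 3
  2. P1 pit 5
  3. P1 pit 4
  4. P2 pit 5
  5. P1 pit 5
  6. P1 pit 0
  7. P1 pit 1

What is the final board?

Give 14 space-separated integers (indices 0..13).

Answer: 0 0 6 2 1 1 8 5 0 3 3 5 0 1

Derivation:
Move 1: P1 pit3 -> P1=[3,4,3,0,3,3](0) P2=[2,2,3,3,5,4](0)
Move 2: P1 pit5 -> P1=[3,4,3,0,3,0](1) P2=[3,3,3,3,5,4](0)
Move 3: P1 pit4 -> P1=[3,4,3,0,0,1](2) P2=[4,3,3,3,5,4](0)
Move 4: P2 pit5 -> P1=[4,5,4,0,0,1](2) P2=[4,3,3,3,5,0](1)
Move 5: P1 pit5 -> P1=[4,5,4,0,0,0](3) P2=[4,3,3,3,5,0](1)
Move 6: P1 pit0 -> P1=[0,6,5,1,0,0](7) P2=[4,0,3,3,5,0](1)
Move 7: P1 pit1 -> P1=[0,0,6,2,1,1](8) P2=[5,0,3,3,5,0](1)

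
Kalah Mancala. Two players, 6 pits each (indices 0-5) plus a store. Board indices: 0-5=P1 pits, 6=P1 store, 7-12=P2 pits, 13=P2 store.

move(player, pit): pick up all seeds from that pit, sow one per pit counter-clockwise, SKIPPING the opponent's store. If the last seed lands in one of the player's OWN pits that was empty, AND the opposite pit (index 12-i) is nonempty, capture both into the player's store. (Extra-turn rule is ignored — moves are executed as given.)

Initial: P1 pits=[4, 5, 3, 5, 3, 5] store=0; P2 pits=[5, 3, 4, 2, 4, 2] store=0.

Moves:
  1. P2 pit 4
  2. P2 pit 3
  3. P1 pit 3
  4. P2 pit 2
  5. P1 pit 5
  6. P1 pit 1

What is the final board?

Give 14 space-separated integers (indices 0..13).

Move 1: P2 pit4 -> P1=[5,6,3,5,3,5](0) P2=[5,3,4,2,0,3](1)
Move 2: P2 pit3 -> P1=[5,6,3,5,3,5](0) P2=[5,3,4,0,1,4](1)
Move 3: P1 pit3 -> P1=[5,6,3,0,4,6](1) P2=[6,4,4,0,1,4](1)
Move 4: P2 pit2 -> P1=[5,6,3,0,4,6](1) P2=[6,4,0,1,2,5](2)
Move 5: P1 pit5 -> P1=[5,6,3,0,4,0](2) P2=[7,5,1,2,3,5](2)
Move 6: P1 pit1 -> P1=[5,0,4,1,5,1](3) P2=[8,5,1,2,3,5](2)

Answer: 5 0 4 1 5 1 3 8 5 1 2 3 5 2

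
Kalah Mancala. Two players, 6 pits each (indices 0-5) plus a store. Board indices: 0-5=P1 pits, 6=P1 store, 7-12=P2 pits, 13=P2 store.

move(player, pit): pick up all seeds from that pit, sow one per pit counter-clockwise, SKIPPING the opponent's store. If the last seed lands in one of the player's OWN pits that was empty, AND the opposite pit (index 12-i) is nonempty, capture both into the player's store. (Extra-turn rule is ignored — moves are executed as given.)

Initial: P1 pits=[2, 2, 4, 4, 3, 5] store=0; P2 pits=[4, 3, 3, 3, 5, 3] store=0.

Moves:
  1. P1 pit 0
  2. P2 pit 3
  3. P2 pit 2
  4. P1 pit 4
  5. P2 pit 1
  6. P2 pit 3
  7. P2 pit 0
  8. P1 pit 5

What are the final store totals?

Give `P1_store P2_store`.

Answer: 2 1

Derivation:
Move 1: P1 pit0 -> P1=[0,3,5,4,3,5](0) P2=[4,3,3,3,5,3](0)
Move 2: P2 pit3 -> P1=[0,3,5,4,3,5](0) P2=[4,3,3,0,6,4](1)
Move 3: P2 pit2 -> P1=[0,3,5,4,3,5](0) P2=[4,3,0,1,7,5](1)
Move 4: P1 pit4 -> P1=[0,3,5,4,0,6](1) P2=[5,3,0,1,7,5](1)
Move 5: P2 pit1 -> P1=[0,3,5,4,0,6](1) P2=[5,0,1,2,8,5](1)
Move 6: P2 pit3 -> P1=[0,3,5,4,0,6](1) P2=[5,0,1,0,9,6](1)
Move 7: P2 pit0 -> P1=[0,3,5,4,0,6](1) P2=[0,1,2,1,10,7](1)
Move 8: P1 pit5 -> P1=[0,3,5,4,0,0](2) P2=[1,2,3,2,11,7](1)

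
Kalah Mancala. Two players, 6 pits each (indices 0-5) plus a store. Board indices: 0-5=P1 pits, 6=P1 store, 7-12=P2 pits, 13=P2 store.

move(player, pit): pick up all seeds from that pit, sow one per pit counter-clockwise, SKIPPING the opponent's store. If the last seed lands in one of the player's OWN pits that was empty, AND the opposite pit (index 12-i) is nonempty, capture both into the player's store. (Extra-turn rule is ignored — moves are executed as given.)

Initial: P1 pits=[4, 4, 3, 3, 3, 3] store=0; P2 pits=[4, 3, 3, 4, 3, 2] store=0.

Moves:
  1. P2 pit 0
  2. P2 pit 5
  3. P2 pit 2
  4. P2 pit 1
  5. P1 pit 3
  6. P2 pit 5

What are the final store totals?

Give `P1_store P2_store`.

Answer: 1 3

Derivation:
Move 1: P2 pit0 -> P1=[4,4,3,3,3,3](0) P2=[0,4,4,5,4,2](0)
Move 2: P2 pit5 -> P1=[5,4,3,3,3,3](0) P2=[0,4,4,5,4,0](1)
Move 3: P2 pit2 -> P1=[5,4,3,3,3,3](0) P2=[0,4,0,6,5,1](2)
Move 4: P2 pit1 -> P1=[5,4,3,3,3,3](0) P2=[0,0,1,7,6,2](2)
Move 5: P1 pit3 -> P1=[5,4,3,0,4,4](1) P2=[0,0,1,7,6,2](2)
Move 6: P2 pit5 -> P1=[6,4,3,0,4,4](1) P2=[0,0,1,7,6,0](3)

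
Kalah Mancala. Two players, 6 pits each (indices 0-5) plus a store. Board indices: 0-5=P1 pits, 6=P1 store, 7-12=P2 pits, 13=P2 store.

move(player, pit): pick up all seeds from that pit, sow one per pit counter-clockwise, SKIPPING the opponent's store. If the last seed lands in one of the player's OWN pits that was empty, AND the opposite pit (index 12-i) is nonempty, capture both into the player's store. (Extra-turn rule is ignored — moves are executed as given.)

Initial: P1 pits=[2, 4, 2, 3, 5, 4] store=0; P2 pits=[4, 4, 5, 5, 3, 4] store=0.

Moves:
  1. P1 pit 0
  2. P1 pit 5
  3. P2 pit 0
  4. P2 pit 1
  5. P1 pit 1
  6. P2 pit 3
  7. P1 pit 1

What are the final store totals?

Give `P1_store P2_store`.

Move 1: P1 pit0 -> P1=[0,5,3,3,5,4](0) P2=[4,4,5,5,3,4](0)
Move 2: P1 pit5 -> P1=[0,5,3,3,5,0](1) P2=[5,5,6,5,3,4](0)
Move 3: P2 pit0 -> P1=[0,5,3,3,5,0](1) P2=[0,6,7,6,4,5](0)
Move 4: P2 pit1 -> P1=[1,5,3,3,5,0](1) P2=[0,0,8,7,5,6](1)
Move 5: P1 pit1 -> P1=[1,0,4,4,6,1](2) P2=[0,0,8,7,5,6](1)
Move 6: P2 pit3 -> P1=[2,1,5,5,6,1](2) P2=[0,0,8,0,6,7](2)
Move 7: P1 pit1 -> P1=[2,0,6,5,6,1](2) P2=[0,0,8,0,6,7](2)

Answer: 2 2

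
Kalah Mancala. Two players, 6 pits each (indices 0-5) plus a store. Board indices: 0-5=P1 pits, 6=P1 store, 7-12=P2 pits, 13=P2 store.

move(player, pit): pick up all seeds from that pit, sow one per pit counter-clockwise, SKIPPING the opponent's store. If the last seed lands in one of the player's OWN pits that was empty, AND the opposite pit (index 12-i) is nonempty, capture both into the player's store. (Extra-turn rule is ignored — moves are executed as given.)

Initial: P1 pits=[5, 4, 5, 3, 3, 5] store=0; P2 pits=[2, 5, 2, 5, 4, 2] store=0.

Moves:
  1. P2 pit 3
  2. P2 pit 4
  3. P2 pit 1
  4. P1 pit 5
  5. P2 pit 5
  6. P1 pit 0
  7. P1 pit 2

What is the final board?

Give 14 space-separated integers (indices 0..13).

Move 1: P2 pit3 -> P1=[6,5,5,3,3,5](0) P2=[2,5,2,0,5,3](1)
Move 2: P2 pit4 -> P1=[7,6,6,3,3,5](0) P2=[2,5,2,0,0,4](2)
Move 3: P2 pit1 -> P1=[7,6,6,3,3,5](0) P2=[2,0,3,1,1,5](3)
Move 4: P1 pit5 -> P1=[7,6,6,3,3,0](1) P2=[3,1,4,2,1,5](3)
Move 5: P2 pit5 -> P1=[8,7,7,4,3,0](1) P2=[3,1,4,2,1,0](4)
Move 6: P1 pit0 -> P1=[0,8,8,5,4,1](2) P2=[4,2,4,2,1,0](4)
Move 7: P1 pit2 -> P1=[0,8,0,6,5,2](3) P2=[5,3,5,3,1,0](4)

Answer: 0 8 0 6 5 2 3 5 3 5 3 1 0 4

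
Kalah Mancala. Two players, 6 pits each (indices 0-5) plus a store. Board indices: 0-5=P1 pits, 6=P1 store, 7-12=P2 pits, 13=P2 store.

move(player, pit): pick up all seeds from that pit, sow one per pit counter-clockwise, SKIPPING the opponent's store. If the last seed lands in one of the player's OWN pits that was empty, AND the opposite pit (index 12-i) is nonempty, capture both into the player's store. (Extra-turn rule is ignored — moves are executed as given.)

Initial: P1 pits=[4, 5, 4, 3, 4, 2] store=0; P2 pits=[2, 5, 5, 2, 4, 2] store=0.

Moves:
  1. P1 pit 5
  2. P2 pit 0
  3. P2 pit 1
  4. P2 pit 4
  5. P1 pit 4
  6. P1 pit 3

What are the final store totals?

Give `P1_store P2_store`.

Answer: 3 2

Derivation:
Move 1: P1 pit5 -> P1=[4,5,4,3,4,0](1) P2=[3,5,5,2,4,2](0)
Move 2: P2 pit0 -> P1=[4,5,4,3,4,0](1) P2=[0,6,6,3,4,2](0)
Move 3: P2 pit1 -> P1=[5,5,4,3,4,0](1) P2=[0,0,7,4,5,3](1)
Move 4: P2 pit4 -> P1=[6,6,5,3,4,0](1) P2=[0,0,7,4,0,4](2)
Move 5: P1 pit4 -> P1=[6,6,5,3,0,1](2) P2=[1,1,7,4,0,4](2)
Move 6: P1 pit3 -> P1=[6,6,5,0,1,2](3) P2=[1,1,7,4,0,4](2)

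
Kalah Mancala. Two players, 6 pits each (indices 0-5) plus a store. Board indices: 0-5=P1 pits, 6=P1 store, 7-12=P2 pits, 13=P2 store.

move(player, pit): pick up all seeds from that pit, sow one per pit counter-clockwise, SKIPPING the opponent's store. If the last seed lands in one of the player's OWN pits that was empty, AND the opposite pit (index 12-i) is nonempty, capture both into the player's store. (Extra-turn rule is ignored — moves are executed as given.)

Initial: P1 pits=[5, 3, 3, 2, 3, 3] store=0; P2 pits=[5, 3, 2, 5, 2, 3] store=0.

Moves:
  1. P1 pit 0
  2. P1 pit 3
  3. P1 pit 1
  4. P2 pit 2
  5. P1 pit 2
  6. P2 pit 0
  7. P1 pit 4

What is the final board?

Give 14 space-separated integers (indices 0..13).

Move 1: P1 pit0 -> P1=[0,4,4,3,4,4](0) P2=[5,3,2,5,2,3](0)
Move 2: P1 pit3 -> P1=[0,4,4,0,5,5](1) P2=[5,3,2,5,2,3](0)
Move 3: P1 pit1 -> P1=[0,0,5,1,6,6](1) P2=[5,3,2,5,2,3](0)
Move 4: P2 pit2 -> P1=[0,0,5,1,6,6](1) P2=[5,3,0,6,3,3](0)
Move 5: P1 pit2 -> P1=[0,0,0,2,7,7](2) P2=[6,3,0,6,3,3](0)
Move 6: P2 pit0 -> P1=[0,0,0,2,7,7](2) P2=[0,4,1,7,4,4](1)
Move 7: P1 pit4 -> P1=[0,0,0,2,0,8](3) P2=[1,5,2,8,5,4](1)

Answer: 0 0 0 2 0 8 3 1 5 2 8 5 4 1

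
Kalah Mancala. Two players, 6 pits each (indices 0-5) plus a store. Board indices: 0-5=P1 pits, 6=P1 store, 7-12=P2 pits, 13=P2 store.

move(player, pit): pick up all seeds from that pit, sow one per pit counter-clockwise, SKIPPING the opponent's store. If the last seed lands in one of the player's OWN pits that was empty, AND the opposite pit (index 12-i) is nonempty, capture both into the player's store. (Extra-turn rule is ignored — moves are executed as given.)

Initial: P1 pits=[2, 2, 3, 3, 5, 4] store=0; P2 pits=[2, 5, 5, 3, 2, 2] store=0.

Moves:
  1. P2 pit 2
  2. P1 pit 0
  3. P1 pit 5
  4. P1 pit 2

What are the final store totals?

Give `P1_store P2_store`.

Answer: 2 1

Derivation:
Move 1: P2 pit2 -> P1=[3,2,3,3,5,4](0) P2=[2,5,0,4,3,3](1)
Move 2: P1 pit0 -> P1=[0,3,4,4,5,4](0) P2=[2,5,0,4,3,3](1)
Move 3: P1 pit5 -> P1=[0,3,4,4,5,0](1) P2=[3,6,1,4,3,3](1)
Move 4: P1 pit2 -> P1=[0,3,0,5,6,1](2) P2=[3,6,1,4,3,3](1)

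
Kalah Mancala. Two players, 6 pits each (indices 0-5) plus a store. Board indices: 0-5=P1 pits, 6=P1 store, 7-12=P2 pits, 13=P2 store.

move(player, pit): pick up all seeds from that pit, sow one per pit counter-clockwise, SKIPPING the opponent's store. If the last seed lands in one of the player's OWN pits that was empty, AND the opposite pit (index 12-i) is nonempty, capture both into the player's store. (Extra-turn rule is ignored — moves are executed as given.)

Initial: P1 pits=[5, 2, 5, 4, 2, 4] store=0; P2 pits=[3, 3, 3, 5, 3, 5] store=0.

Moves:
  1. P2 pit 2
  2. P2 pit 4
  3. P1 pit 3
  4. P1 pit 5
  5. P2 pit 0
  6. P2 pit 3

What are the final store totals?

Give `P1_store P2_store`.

Move 1: P2 pit2 -> P1=[5,2,5,4,2,4](0) P2=[3,3,0,6,4,6](0)
Move 2: P2 pit4 -> P1=[6,3,5,4,2,4](0) P2=[3,3,0,6,0,7](1)
Move 3: P1 pit3 -> P1=[6,3,5,0,3,5](1) P2=[4,3,0,6,0,7](1)
Move 4: P1 pit5 -> P1=[6,3,5,0,3,0](2) P2=[5,4,1,7,0,7](1)
Move 5: P2 pit0 -> P1=[6,3,5,0,3,0](2) P2=[0,5,2,8,1,8](1)
Move 6: P2 pit3 -> P1=[7,4,6,1,4,0](2) P2=[0,5,2,0,2,9](2)

Answer: 2 2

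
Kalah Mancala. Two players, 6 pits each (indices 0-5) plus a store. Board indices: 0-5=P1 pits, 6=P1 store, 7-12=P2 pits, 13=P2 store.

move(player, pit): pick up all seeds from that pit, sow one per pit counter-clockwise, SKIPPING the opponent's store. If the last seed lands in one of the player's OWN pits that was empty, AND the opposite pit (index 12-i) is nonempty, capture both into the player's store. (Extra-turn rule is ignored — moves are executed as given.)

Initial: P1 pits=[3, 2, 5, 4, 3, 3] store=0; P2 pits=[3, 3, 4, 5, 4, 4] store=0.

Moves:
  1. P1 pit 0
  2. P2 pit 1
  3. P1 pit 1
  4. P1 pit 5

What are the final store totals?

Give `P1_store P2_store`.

Move 1: P1 pit0 -> P1=[0,3,6,5,3,3](0) P2=[3,3,4,5,4,4](0)
Move 2: P2 pit1 -> P1=[0,3,6,5,3,3](0) P2=[3,0,5,6,5,4](0)
Move 3: P1 pit1 -> P1=[0,0,7,6,4,3](0) P2=[3,0,5,6,5,4](0)
Move 4: P1 pit5 -> P1=[0,0,7,6,4,0](1) P2=[4,1,5,6,5,4](0)

Answer: 1 0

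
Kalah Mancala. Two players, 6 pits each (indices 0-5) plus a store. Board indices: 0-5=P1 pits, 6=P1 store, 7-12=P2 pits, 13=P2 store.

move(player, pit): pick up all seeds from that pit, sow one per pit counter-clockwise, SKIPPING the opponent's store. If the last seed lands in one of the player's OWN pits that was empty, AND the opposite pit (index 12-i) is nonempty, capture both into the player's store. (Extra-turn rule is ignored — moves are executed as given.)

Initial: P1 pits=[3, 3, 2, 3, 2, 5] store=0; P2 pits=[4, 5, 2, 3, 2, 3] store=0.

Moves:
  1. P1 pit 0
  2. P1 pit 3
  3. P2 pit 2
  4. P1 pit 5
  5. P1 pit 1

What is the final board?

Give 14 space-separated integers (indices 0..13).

Move 1: P1 pit0 -> P1=[0,4,3,4,2,5](0) P2=[4,5,2,3,2,3](0)
Move 2: P1 pit3 -> P1=[0,4,3,0,3,6](1) P2=[5,5,2,3,2,3](0)
Move 3: P2 pit2 -> P1=[0,4,3,0,3,6](1) P2=[5,5,0,4,3,3](0)
Move 4: P1 pit5 -> P1=[0,4,3,0,3,0](2) P2=[6,6,1,5,4,3](0)
Move 5: P1 pit1 -> P1=[0,0,4,1,4,0](9) P2=[0,6,1,5,4,3](0)

Answer: 0 0 4 1 4 0 9 0 6 1 5 4 3 0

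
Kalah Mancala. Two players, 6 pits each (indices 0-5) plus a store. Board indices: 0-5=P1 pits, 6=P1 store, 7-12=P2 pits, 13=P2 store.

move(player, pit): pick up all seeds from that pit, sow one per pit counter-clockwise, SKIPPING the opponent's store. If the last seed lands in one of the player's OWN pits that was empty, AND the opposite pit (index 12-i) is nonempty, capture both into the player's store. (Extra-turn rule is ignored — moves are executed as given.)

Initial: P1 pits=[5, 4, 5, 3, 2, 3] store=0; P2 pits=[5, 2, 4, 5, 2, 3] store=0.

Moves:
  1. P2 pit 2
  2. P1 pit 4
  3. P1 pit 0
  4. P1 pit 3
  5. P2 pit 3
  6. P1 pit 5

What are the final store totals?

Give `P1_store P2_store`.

Answer: 3 2

Derivation:
Move 1: P2 pit2 -> P1=[5,4,5,3,2,3](0) P2=[5,2,0,6,3,4](1)
Move 2: P1 pit4 -> P1=[5,4,5,3,0,4](1) P2=[5,2,0,6,3,4](1)
Move 3: P1 pit0 -> P1=[0,5,6,4,1,5](1) P2=[5,2,0,6,3,4](1)
Move 4: P1 pit3 -> P1=[0,5,6,0,2,6](2) P2=[6,2,0,6,3,4](1)
Move 5: P2 pit3 -> P1=[1,6,7,0,2,6](2) P2=[6,2,0,0,4,5](2)
Move 6: P1 pit5 -> P1=[1,6,7,0,2,0](3) P2=[7,3,1,1,5,5](2)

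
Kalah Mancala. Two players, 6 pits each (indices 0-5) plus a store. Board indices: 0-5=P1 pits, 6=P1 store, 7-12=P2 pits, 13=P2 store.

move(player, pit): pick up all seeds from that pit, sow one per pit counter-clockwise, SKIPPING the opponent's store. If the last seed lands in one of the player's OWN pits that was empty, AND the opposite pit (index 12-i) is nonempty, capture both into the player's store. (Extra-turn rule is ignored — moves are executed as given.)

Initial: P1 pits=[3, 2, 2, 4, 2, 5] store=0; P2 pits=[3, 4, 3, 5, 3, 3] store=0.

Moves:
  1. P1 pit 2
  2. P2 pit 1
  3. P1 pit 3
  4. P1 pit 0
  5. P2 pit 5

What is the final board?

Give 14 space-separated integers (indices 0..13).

Move 1: P1 pit2 -> P1=[3,2,0,5,3,5](0) P2=[3,4,3,5,3,3](0)
Move 2: P2 pit1 -> P1=[3,2,0,5,3,5](0) P2=[3,0,4,6,4,4](0)
Move 3: P1 pit3 -> P1=[3,2,0,0,4,6](1) P2=[4,1,4,6,4,4](0)
Move 4: P1 pit0 -> P1=[0,3,1,0,4,6](6) P2=[4,1,0,6,4,4](0)
Move 5: P2 pit5 -> P1=[1,4,2,0,4,6](6) P2=[4,1,0,6,4,0](1)

Answer: 1 4 2 0 4 6 6 4 1 0 6 4 0 1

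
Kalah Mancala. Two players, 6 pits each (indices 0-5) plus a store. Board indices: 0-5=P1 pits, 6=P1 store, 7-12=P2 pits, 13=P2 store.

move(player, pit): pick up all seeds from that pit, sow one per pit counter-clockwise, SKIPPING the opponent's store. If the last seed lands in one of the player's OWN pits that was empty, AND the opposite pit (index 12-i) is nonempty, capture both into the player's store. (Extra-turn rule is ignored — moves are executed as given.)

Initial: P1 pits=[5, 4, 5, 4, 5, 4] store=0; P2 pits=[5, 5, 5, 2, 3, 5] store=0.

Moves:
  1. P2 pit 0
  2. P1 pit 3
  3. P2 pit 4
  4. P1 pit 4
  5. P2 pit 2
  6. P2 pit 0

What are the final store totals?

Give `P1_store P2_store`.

Move 1: P2 pit0 -> P1=[5,4,5,4,5,4](0) P2=[0,6,6,3,4,6](0)
Move 2: P1 pit3 -> P1=[5,4,5,0,6,5](1) P2=[1,6,6,3,4,6](0)
Move 3: P2 pit4 -> P1=[6,5,5,0,6,5](1) P2=[1,6,6,3,0,7](1)
Move 4: P1 pit4 -> P1=[6,5,5,0,0,6](2) P2=[2,7,7,4,0,7](1)
Move 5: P2 pit2 -> P1=[7,6,6,0,0,6](2) P2=[2,7,0,5,1,8](2)
Move 6: P2 pit0 -> P1=[7,6,6,0,0,6](2) P2=[0,8,1,5,1,8](2)

Answer: 2 2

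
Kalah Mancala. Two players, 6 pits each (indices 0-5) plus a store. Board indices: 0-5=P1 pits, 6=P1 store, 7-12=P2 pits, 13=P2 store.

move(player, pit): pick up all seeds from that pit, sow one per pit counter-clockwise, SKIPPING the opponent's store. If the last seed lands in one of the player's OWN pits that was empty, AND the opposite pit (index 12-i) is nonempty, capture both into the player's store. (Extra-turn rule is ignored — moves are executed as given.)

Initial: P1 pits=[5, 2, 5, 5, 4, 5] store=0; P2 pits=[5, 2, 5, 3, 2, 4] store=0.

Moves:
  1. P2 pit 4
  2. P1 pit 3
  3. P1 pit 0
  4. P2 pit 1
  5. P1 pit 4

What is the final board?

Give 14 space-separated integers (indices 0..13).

Answer: 0 0 6 1 0 8 2 7 1 7 5 0 5 5

Derivation:
Move 1: P2 pit4 -> P1=[5,2,5,5,4,5](0) P2=[5,2,5,3,0,5](1)
Move 2: P1 pit3 -> P1=[5,2,5,0,5,6](1) P2=[6,3,5,3,0,5](1)
Move 3: P1 pit0 -> P1=[0,3,6,1,6,7](1) P2=[6,3,5,3,0,5](1)
Move 4: P2 pit1 -> P1=[0,0,6,1,6,7](1) P2=[6,0,6,4,0,5](5)
Move 5: P1 pit4 -> P1=[0,0,6,1,0,8](2) P2=[7,1,7,5,0,5](5)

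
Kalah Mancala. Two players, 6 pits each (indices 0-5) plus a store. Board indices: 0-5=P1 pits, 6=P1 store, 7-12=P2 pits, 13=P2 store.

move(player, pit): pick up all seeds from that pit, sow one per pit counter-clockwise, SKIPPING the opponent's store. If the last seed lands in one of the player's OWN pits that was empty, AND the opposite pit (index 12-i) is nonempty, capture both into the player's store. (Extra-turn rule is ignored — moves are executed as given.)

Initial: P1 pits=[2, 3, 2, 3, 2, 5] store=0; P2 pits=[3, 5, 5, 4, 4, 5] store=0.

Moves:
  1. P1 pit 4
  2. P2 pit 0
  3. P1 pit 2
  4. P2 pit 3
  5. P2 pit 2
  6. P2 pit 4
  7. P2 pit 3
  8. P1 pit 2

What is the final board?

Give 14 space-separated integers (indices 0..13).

Answer: 5 0 0 6 0 6 8 0 0 0 0 0 8 10

Derivation:
Move 1: P1 pit4 -> P1=[2,3,2,3,0,6](1) P2=[3,5,5,4,4,5](0)
Move 2: P2 pit0 -> P1=[2,3,2,3,0,6](1) P2=[0,6,6,5,4,5](0)
Move 3: P1 pit2 -> P1=[2,3,0,4,0,6](8) P2=[0,0,6,5,4,5](0)
Move 4: P2 pit3 -> P1=[3,4,0,4,0,6](8) P2=[0,0,6,0,5,6](1)
Move 5: P2 pit2 -> P1=[4,5,0,4,0,6](8) P2=[0,0,0,1,6,7](2)
Move 6: P2 pit4 -> P1=[5,6,1,5,0,6](8) P2=[0,0,0,1,0,8](3)
Move 7: P2 pit3 -> P1=[5,0,1,5,0,6](8) P2=[0,0,0,0,0,8](10)
Move 8: P1 pit2 -> P1=[5,0,0,6,0,6](8) P2=[0,0,0,0,0,8](10)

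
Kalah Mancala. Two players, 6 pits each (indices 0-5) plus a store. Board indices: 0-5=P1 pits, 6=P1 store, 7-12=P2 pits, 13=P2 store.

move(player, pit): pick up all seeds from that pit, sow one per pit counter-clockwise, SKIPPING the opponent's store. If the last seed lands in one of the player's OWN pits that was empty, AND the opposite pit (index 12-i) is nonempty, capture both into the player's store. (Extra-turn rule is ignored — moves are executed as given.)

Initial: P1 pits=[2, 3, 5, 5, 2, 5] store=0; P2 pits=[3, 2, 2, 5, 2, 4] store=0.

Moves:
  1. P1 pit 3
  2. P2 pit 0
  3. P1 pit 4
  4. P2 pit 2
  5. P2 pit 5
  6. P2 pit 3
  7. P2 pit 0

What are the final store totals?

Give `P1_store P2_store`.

Move 1: P1 pit3 -> P1=[2,3,5,0,3,6](1) P2=[4,3,2,5,2,4](0)
Move 2: P2 pit0 -> P1=[2,3,5,0,3,6](1) P2=[0,4,3,6,3,4](0)
Move 3: P1 pit4 -> P1=[2,3,5,0,0,7](2) P2=[1,4,3,6,3,4](0)
Move 4: P2 pit2 -> P1=[2,3,5,0,0,7](2) P2=[1,4,0,7,4,5](0)
Move 5: P2 pit5 -> P1=[3,4,6,1,0,7](2) P2=[1,4,0,7,4,0](1)
Move 6: P2 pit3 -> P1=[4,5,7,2,0,7](2) P2=[1,4,0,0,5,1](2)
Move 7: P2 pit0 -> P1=[4,5,7,2,0,7](2) P2=[0,5,0,0,5,1](2)

Answer: 2 2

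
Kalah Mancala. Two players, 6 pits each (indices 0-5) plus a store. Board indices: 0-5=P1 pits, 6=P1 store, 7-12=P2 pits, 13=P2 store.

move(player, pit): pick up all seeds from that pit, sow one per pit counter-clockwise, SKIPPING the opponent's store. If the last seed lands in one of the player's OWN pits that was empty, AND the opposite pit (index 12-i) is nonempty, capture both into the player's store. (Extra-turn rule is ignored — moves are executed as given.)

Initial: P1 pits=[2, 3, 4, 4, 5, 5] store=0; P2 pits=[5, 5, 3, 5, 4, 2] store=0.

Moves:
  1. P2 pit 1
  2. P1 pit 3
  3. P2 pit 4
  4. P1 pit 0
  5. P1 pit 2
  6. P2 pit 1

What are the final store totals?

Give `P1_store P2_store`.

Move 1: P2 pit1 -> P1=[2,3,4,4,5,5](0) P2=[5,0,4,6,5,3](1)
Move 2: P1 pit3 -> P1=[2,3,4,0,6,6](1) P2=[6,0,4,6,5,3](1)
Move 3: P2 pit4 -> P1=[3,4,5,0,6,6](1) P2=[6,0,4,6,0,4](2)
Move 4: P1 pit0 -> P1=[0,5,6,0,6,6](6) P2=[6,0,0,6,0,4](2)
Move 5: P1 pit2 -> P1=[0,5,0,1,7,7](7) P2=[7,1,0,6,0,4](2)
Move 6: P2 pit1 -> P1=[0,5,0,0,7,7](7) P2=[7,0,0,6,0,4](4)

Answer: 7 4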